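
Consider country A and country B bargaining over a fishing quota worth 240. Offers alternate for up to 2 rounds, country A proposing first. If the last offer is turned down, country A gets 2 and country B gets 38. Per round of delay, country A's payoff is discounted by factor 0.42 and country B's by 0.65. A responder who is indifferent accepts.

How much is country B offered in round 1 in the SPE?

Round 2 (country B proposes): country A gets 2 if talks fail, so country B offers 2 and keeps 238.
Round 1 (country A proposes): country B can get 238 next round, worth 0.65 × 238 = 154.7 now; country A offers that and keeps 85.3.

154.7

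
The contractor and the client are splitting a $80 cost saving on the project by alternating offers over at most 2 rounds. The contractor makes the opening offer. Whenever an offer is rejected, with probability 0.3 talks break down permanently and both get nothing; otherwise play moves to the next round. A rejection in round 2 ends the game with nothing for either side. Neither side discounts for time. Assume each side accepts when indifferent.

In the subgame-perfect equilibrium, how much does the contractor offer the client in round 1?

56

Round 2 (the client proposes): rejection yields 0 for the contractor; the client offers 0 and keeps 80.
Round 1 (the contractor proposes): rejecting gives the client an expected 0.7 × 80 = 56. The contractor offers 56 and keeps 80 − 56 = 24.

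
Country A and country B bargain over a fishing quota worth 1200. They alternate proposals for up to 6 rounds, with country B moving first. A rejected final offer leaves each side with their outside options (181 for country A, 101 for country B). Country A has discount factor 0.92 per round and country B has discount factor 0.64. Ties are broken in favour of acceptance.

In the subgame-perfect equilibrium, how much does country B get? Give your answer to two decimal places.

Round 6 (country A proposes): country B gets 101 if talks fail, so country A offers 101 and keeps 1099.
Round 5 (country B proposes): country A can get 1099 next round, worth 0.92 × 1099 = 1011.08 now, so country B offers 1011.08, keeping 188.92.
Round 4 (country A proposes): country B can get 188.92 next round, worth 0.64 × 188.92 = 120.9088 now, so country A offers 120.9088, keeping 1079.0912.
Round 3 (country B proposes): country A can get 1079.0912 next round, worth 0.92 × 1079.0912 = 992.763904 now. Country B offers 992.763904 and keeps 1200 − 992.763904 = 207.236096.
Round 2 (country A proposes): country B can get 207.236096 next round, worth 0.64 × 207.236096 = 132.63110144 now, so country A offers 132.63110144, keeping 1067.36889856.
Round 1 (country B proposes): country A can get 1067.36889856 next round, worth 0.92 × 1067.36889856 = 981.9793866752 now; country B offers that and keeps 218.0206133248.

218.02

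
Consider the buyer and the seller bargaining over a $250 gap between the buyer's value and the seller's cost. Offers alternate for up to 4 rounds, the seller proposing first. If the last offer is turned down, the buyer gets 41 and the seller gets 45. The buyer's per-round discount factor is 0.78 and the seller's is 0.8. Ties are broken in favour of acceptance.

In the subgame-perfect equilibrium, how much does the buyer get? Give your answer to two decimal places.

138.78

Round 4 (the buyer proposes): the seller gets 45 if talks fail, so the buyer offers 45 and keeps 205.
Round 3 (the seller proposes): the buyer can get 205 next round, worth 0.78 × 205 = 159.9 now, so the seller offers 159.9, keeping 90.1.
Round 2 (the buyer proposes): the seller can get 90.1 next round, worth 0.8 × 90.1 = 72.08 now, so the buyer offers 72.08, keeping 177.92.
Round 1 (the seller proposes): the buyer can get 177.92 next round, worth 0.78 × 177.92 = 138.7776 now; the seller offers that and keeps 111.2224.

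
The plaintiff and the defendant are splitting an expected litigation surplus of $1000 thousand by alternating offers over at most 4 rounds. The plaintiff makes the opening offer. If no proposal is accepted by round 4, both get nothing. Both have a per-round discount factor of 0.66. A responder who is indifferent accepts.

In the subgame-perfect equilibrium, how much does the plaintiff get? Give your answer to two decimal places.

488.10

Round 4 (the defendant proposes): the plaintiff will accept anything ≥ 0, so the defendant offers 0 and keeps 1000.
Round 3 (the plaintiff proposes): the defendant can get 1000 next round, worth 0.66 × 1000 = 660 now. The plaintiff offers 660 and keeps 1000 − 660 = 340.
Round 2 (the defendant proposes): the plaintiff can get 340 next round, worth 0.66 × 340 = 224.4 now; the defendant offers that and keeps 775.6.
Round 1 (the plaintiff proposes): the defendant can get 775.6 next round, worth 0.66 × 775.6 = 511.896 now, so the plaintiff offers 511.896, keeping 488.104.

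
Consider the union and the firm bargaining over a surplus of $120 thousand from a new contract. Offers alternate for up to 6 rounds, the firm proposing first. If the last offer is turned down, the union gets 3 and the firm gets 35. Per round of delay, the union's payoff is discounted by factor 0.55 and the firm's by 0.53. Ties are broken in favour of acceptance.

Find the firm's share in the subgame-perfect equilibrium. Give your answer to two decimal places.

Work backward from the last round.
Round 6 (the union proposes): the firm gets 35 if talks fail, so the union offers 35 and keeps 85.
Round 5 (the firm proposes): the union can get 85 next round, worth 0.55 × 85 = 46.75 now; the firm offers that and keeps 73.25.
Round 4 (the union proposes): the firm can get 73.25 next round, worth 0.53 × 73.25 = 38.8225 now; the union offers that and keeps 81.1775.
Round 3 (the firm proposes): the union can get 81.1775 next round, worth 0.55 × 81.1775 = 44.647625 now. The firm offers 44.647625 and keeps 120 − 44.647625 = 75.352375.
Round 2 (the union proposes): the firm can get 75.352375 next round, worth 0.53 × 75.352375 = 39.93675875 now, so the union offers 39.93675875, keeping 80.06324125.
Round 1 (the firm proposes): the union can get 80.06324125 next round, worth 0.55 × 80.06324125 = 44.0347826875 now; the firm offers that and keeps 75.9652173125.

75.97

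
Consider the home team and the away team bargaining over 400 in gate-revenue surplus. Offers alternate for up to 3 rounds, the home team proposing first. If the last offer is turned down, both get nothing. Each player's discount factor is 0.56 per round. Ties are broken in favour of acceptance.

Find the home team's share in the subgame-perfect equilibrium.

301.44

Solve by backward induction from round 3.
Round 3 (the home team proposes): rejection yields 0 for the away team; the home team offers 0 and keeps 400.
Round 2 (the away team proposes): the home team can get 400 next round, worth 0.56 × 400 = 224 now, so the away team offers 224, keeping 176.
Round 1 (the home team proposes): the away team can get 176 next round, worth 0.56 × 176 = 98.56 now, so the home team offers 98.56, keeping 301.44.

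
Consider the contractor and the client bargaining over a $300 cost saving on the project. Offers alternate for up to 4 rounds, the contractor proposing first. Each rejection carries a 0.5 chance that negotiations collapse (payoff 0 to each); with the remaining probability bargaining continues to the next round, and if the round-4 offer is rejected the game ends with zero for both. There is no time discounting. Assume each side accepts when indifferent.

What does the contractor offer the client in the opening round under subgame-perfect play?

Round 4 (the client proposes): rejection yields 0 for the contractor; the client offers 0 and keeps 300.
Round 3 (the contractor proposes): rejecting gives the client an expected 0.5 × 300 = 150, so the contractor offers 150, keeping 150.
Round 2 (the client proposes): rejecting gives the contractor an expected 0.5 × 150 = 75. The client offers 75 and keeps 300 − 75 = 225.
Round 1 (the contractor proposes): rejecting gives the client an expected 0.5 × 225 = 112.5. The contractor offers 112.5 and keeps 300 − 112.5 = 187.5.

112.5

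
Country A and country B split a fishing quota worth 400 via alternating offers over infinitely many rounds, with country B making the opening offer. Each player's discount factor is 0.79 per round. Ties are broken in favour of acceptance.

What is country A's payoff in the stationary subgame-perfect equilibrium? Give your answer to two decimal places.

176.54

When country B proposes, country A accepts any offer worth at least 0.79 times what country A would get by proposing next round; and vice versa.
This gives x = 400 − 0.79y and y = 400 − 0.79x, where x and y are each side's share when it proposes.
Hence (1 − 0.79·0.79)x = 400(1 − 0.79), i.e. 0.3759·x = 84.
x ≈ 223.4637; country A's share is 400 − x ≈ 176.5363.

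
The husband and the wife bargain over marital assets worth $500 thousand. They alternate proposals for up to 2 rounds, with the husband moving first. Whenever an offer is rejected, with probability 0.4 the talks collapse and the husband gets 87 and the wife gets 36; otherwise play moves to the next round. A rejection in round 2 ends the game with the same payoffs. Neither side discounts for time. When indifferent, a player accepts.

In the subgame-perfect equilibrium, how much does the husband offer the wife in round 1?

By backward induction:
Round 2 (the wife proposes): the husband gets 87 if talks fail, so the wife offers 87 and keeps 413.
Round 1 (the husband proposes): rejecting gives the wife an expected 0.6 × 413 + 0.4 × 36 = 262.2, so the husband offers 262.2, keeping 237.8.

262.2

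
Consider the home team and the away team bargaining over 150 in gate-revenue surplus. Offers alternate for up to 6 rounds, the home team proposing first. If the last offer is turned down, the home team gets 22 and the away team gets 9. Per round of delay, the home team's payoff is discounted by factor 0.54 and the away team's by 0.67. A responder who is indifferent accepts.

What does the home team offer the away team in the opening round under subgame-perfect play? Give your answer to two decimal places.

74.18

Round 6 (the away team proposes): the home team gets 22 if talks fail, so the away team offers 22 and keeps 128.
Round 5 (the home team proposes): the away team can get 128 next round, worth 0.67 × 128 = 85.76 now. The home team offers 85.76 and keeps 150 − 85.76 = 64.24.
Round 4 (the away team proposes): the home team can get 64.24 next round, worth 0.54 × 64.24 = 34.6896 now. The away team offers 34.6896 and keeps 150 − 34.6896 = 115.3104.
Round 3 (the home team proposes): the away team can get 115.3104 next round, worth 0.67 × 115.3104 = 77.257968 now; the home team offers that and keeps 72.742032.
Round 2 (the away team proposes): the home team can get 72.742032 next round, worth 0.54 × 72.742032 = 39.28069728 now, so the away team offers 39.28069728, keeping 110.71930272.
Round 1 (the home team proposes): the away team can get 110.71930272 next round, worth 0.67 × 110.71930272 = 74.1819328224 now, so the home team offers 74.1819328224, keeping 75.8180671776.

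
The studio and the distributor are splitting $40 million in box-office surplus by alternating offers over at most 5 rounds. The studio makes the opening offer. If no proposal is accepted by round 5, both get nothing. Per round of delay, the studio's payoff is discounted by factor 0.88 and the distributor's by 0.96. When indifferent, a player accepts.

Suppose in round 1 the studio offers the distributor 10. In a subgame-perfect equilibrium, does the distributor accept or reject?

Work out the distributor's continuation value if the offer is rejected.
Round 5 (the studio proposes): the distributor will accept anything ≥ 0, so the studio offers 0 and keeps 40.
Round 4 (the distributor proposes): the studio can get 40 next round, worth 0.88 × 40 = 35.2 now. The distributor offers 35.2 and keeps 40 − 35.2 = 4.8.
Round 3 (the studio proposes): the distributor can get 4.8 next round, worth 0.96 × 4.8 = 4.608 now, so the studio offers 4.608, keeping 35.392.
Round 2 (the distributor proposes): the studio can get 35.392 next round, worth 0.88 × 35.392 = 31.14496 now, so the distributor offers 31.14496, keeping 8.85504.
So by rejecting in round 1, the distributor gets 8.85504 next round, worth 0.96 × 8.85504 = 8.5008384 now.
Offer 10 ≥ 8.5008384, so the distributor accepts.

Accept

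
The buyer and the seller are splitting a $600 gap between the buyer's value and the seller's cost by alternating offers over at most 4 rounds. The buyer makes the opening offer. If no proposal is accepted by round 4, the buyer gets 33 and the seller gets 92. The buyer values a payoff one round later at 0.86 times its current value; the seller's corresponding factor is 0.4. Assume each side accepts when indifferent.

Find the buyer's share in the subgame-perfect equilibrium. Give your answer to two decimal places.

488.38

Round 4 (the seller proposes): the buyer gets 33 if talks fail, so the seller offers 33 and keeps 567.
Round 3 (the buyer proposes): the seller can get 567 next round, worth 0.4 × 567 = 226.8 now, so the buyer offers 226.8, keeping 373.2.
Round 2 (the seller proposes): the buyer can get 373.2 next round, worth 0.86 × 373.2 = 320.952 now, so the seller offers 320.952, keeping 279.048.
Round 1 (the buyer proposes): the seller can get 279.048 next round, worth 0.4 × 279.048 = 111.6192 now; the buyer offers that and keeps 488.3808.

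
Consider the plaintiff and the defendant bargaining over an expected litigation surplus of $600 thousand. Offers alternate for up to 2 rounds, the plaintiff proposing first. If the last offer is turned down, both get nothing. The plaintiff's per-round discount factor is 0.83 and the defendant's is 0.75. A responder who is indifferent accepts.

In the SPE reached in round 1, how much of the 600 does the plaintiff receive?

Round 2 (the defendant proposes): rejection yields 0 for the plaintiff; the defendant offers 0 and keeps 600.
Round 1 (the plaintiff proposes): the defendant can get 600 next round, worth 0.75 × 600 = 450 now; the plaintiff offers that and keeps 150.

150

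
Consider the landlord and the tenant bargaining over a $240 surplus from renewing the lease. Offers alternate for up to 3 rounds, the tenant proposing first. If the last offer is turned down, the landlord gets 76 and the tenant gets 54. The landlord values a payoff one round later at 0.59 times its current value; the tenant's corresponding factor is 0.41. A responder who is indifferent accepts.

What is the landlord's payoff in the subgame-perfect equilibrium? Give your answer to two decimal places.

101.93

Round 3 (the tenant proposes): the landlord gets 76 if talks fail, so the tenant offers 76 and keeps 164.
Round 2 (the landlord proposes): the tenant can get 164 next round, worth 0.41 × 164 = 67.24 now; the landlord offers that and keeps 172.76.
Round 1 (the tenant proposes): the landlord can get 172.76 next round, worth 0.59 × 172.76 = 101.9284 now; the tenant offers that and keeps 138.0716.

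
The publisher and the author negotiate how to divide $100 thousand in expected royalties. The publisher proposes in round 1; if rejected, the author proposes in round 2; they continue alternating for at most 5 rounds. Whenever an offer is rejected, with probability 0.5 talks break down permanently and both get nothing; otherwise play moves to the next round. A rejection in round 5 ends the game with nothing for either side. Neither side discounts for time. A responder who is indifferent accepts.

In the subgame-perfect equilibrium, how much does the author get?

By backward induction:
Round 5 (the publisher proposes): the author will accept anything ≥ 0, so the publisher offers 0 and keeps 100.
Round 4 (the author proposes): rejecting gives the publisher an expected 0.5 × 100 = 50, so the author offers 50, keeping 50.
Round 3 (the publisher proposes): rejecting gives the author an expected 0.5 × 50 = 25; the publisher offers that and keeps 75.
Round 2 (the author proposes): rejecting gives the publisher an expected 0.5 × 75 = 37.5, so the author offers 37.5, keeping 62.5.
Round 1 (the publisher proposes): rejecting gives the author an expected 0.5 × 62.5 = 31.25; the publisher offers that and keeps 68.75.

31.25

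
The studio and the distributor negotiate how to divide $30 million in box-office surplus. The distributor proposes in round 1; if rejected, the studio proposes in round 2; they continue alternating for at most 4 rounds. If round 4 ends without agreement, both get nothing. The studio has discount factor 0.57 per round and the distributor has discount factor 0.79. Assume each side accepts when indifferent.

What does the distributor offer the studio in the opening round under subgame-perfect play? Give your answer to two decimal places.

11.29

Round 4 (the studio proposes): the distributor will accept anything ≥ 0, so the studio offers 0 and keeps 30.
Round 3 (the distributor proposes): the studio can get 30 next round, worth 0.57 × 30 = 17.1 now; the distributor offers that and keeps 12.9.
Round 2 (the studio proposes): the distributor can get 12.9 next round, worth 0.79 × 12.9 = 10.191 now; the studio offers that and keeps 19.809.
Round 1 (the distributor proposes): the studio can get 19.809 next round, worth 0.57 × 19.809 = 11.29113 now, so the distributor offers 11.29113, keeping 18.70887.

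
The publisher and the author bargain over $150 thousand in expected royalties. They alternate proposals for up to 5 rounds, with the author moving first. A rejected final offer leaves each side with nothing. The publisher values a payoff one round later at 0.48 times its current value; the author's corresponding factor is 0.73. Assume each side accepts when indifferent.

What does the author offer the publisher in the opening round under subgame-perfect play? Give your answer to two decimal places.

Solve by backward induction from round 5.
Round 5 (the author proposes): the publisher will accept anything ≥ 0, so the author offers 0 and keeps 150.
Round 4 (the publisher proposes): the author can get 150 next round, worth 0.73 × 150 = 109.5 now; the publisher offers that and keeps 40.5.
Round 3 (the author proposes): the publisher can get 40.5 next round, worth 0.48 × 40.5 = 19.44 now, so the author offers 19.44, keeping 130.56.
Round 2 (the publisher proposes): the author can get 130.56 next round, worth 0.73 × 130.56 = 95.3088 now. The publisher offers 95.3088 and keeps 150 − 95.3088 = 54.6912.
Round 1 (the author proposes): the publisher can get 54.6912 next round, worth 0.48 × 54.6912 = 26.251776 now; the author offers that and keeps 123.748224.

26.25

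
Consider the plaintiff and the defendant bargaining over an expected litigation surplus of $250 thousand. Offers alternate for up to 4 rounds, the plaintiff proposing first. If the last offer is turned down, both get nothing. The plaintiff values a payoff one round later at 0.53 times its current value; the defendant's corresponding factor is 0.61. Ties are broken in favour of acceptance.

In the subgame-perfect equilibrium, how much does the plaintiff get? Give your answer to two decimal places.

By backward induction:
Round 4 (the defendant proposes): rejection yields 0 for the plaintiff; the defendant offers 0 and keeps 250.
Round 3 (the plaintiff proposes): the defendant can get 250 next round, worth 0.61 × 250 = 152.5 now; the plaintiff offers that and keeps 97.5.
Round 2 (the defendant proposes): the plaintiff can get 97.5 next round, worth 0.53 × 97.5 = 51.675 now; the defendant offers that and keeps 198.325.
Round 1 (the plaintiff proposes): the defendant can get 198.325 next round, worth 0.61 × 198.325 = 120.97825 now. The plaintiff offers 120.97825 and keeps 250 − 120.97825 = 129.02175.

129.02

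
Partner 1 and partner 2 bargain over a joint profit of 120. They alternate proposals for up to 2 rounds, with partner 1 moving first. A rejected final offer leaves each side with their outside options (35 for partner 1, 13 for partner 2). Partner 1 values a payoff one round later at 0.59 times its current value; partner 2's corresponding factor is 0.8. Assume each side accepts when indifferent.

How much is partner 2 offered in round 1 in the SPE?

Solve by backward induction from round 2.
Round 2 (partner 2 proposes): partner 1 gets 35 if talks fail, so partner 2 offers 35 and keeps 85.
Round 1 (partner 1 proposes): partner 2 can get 85 next round, worth 0.8 × 85 = 68 now. Partner 1 offers 68 and keeps 120 − 68 = 52.

68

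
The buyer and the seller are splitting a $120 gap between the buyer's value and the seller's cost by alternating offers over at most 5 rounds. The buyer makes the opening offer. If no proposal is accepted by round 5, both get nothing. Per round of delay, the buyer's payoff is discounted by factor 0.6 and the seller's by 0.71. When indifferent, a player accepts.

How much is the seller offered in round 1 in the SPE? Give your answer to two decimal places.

48.60

Round 5 (the buyer proposes): rejection yields 0 for the seller; the buyer offers 0 and keeps 120.
Round 4 (the seller proposes): the buyer can get 120 next round, worth 0.6 × 120 = 72 now. The seller offers 72 and keeps 120 − 72 = 48.
Round 3 (the buyer proposes): the seller can get 48 next round, worth 0.71 × 48 = 34.08 now, so the buyer offers 34.08, keeping 85.92.
Round 2 (the seller proposes): the buyer can get 85.92 next round, worth 0.6 × 85.92 = 51.552 now, so the seller offers 51.552, keeping 68.448.
Round 1 (the buyer proposes): the seller can get 68.448 next round, worth 0.71 × 68.448 = 48.59808 now, so the buyer offers 48.59808, keeping 71.40192.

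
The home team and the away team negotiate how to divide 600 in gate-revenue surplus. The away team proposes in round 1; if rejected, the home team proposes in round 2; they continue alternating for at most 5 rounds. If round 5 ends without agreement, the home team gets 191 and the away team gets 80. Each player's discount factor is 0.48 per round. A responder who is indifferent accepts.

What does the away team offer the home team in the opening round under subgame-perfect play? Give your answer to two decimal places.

194.40

Round 5 (the away team proposes): the home team gets 191 if talks fail, so the away team offers 191 and keeps 409.
Round 4 (the home team proposes): the away team can get 409 next round, worth 0.48 × 409 = 196.32 now; the home team offers that and keeps 403.68.
Round 3 (the away team proposes): the home team can get 403.68 next round, worth 0.48 × 403.68 = 193.7664 now, so the away team offers 193.7664, keeping 406.2336.
Round 2 (the home team proposes): the away team can get 406.2336 next round, worth 0.48 × 406.2336 = 194.992128 now, so the home team offers 194.992128, keeping 405.007872.
Round 1 (the away team proposes): the home team can get 405.007872 next round, worth 0.48 × 405.007872 = 194.40377856 now. The away team offers 194.40377856 and keeps 600 − 194.40377856 = 405.59622144.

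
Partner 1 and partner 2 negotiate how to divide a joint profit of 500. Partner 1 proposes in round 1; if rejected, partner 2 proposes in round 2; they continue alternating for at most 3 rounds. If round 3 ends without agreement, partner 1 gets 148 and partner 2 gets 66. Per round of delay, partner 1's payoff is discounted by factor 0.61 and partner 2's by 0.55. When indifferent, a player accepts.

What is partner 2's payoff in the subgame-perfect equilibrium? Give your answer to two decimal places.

129.39

By backward induction:
Round 3 (partner 1 proposes): partner 2 gets 66 if talks fail, so partner 1 offers 66 and keeps 434.
Round 2 (partner 2 proposes): partner 1 can get 434 next round, worth 0.61 × 434 = 264.74 now; partner 2 offers that and keeps 235.26.
Round 1 (partner 1 proposes): partner 2 can get 235.26 next round, worth 0.55 × 235.26 = 129.393 now; partner 1 offers that and keeps 370.607.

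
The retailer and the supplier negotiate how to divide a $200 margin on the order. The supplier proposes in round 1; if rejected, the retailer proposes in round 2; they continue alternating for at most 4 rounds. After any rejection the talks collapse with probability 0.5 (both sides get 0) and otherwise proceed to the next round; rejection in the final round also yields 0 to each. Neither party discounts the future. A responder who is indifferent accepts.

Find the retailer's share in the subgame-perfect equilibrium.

75

By backward induction:
Round 4 (the retailer proposes): the supplier will accept anything ≥ 0, so the retailer offers 0 and keeps 200.
Round 3 (the supplier proposes): rejecting gives the retailer an expected 0.5 × 200 = 100, so the supplier offers 100, keeping 100.
Round 2 (the retailer proposes): rejecting gives the supplier an expected 0.5 × 100 = 50. The retailer offers 50 and keeps 200 − 50 = 150.
Round 1 (the supplier proposes): rejecting gives the retailer an expected 0.5 × 150 = 75. The supplier offers 75 and keeps 200 − 75 = 125.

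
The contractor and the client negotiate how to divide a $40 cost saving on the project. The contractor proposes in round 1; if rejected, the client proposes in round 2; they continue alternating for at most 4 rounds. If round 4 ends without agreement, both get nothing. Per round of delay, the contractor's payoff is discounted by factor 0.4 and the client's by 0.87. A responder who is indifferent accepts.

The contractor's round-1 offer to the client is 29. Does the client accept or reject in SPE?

Work out the client's continuation value if the offer is rejected.
Round 4 (the client proposes): rejection yields 0 for the contractor; the client offers 0 and keeps 40.
Round 3 (the contractor proposes): the client can get 40 next round, worth 0.87 × 40 = 34.8 now, so the contractor offers 34.8, keeping 5.2.
Round 2 (the client proposes): the contractor can get 5.2 next round, worth 0.4 × 5.2 = 2.08 now. The client offers 2.08 and keeps 40 − 2.08 = 37.92.
So by rejecting in round 1, the client gets 37.92 next round, worth 0.87 × 37.92 = 32.9904 now.
Offer 29 < 32.9904, so the client rejects.

Reject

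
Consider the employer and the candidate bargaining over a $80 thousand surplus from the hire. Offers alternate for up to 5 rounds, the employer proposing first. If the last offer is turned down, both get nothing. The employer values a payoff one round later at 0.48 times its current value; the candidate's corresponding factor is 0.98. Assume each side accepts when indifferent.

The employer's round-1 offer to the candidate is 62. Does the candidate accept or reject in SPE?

Accept

Round 5 (the employer proposes): rejection yields 0 for the candidate; the employer offers 0 and keeps 80.
Round 4 (the candidate proposes): the employer can get 80 next round, worth 0.48 × 80 = 38.4 now, so the candidate offers 38.4, keeping 41.6.
Round 3 (the employer proposes): the candidate can get 41.6 next round, worth 0.98 × 41.6 = 40.768 now, so the employer offers 40.768, keeping 39.232.
Round 2 (the candidate proposes): the employer can get 39.232 next round, worth 0.48 × 39.232 = 18.83136 now. The candidate offers 18.83136 and keeps 80 − 18.83136 = 61.16864.
So by rejecting in round 1, the candidate gets 61.16864 next round, worth 0.98 × 61.16864 = 59.9452672 now.
Offer 62 ≥ 59.9452672, so the candidate accepts.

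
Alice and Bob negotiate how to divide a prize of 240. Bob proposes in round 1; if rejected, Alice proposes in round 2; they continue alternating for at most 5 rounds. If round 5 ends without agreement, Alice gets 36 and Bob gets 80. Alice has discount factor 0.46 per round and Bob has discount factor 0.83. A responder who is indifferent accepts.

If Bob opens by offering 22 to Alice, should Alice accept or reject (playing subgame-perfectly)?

Round 5 (Bob proposes): Alice gets 36 if talks fail, so Bob offers 36 and keeps 204.
Round 4 (Alice proposes): Bob can get 204 next round, worth 0.83 × 204 = 169.32 now. Alice offers 169.32 and keeps 240 − 169.32 = 70.68.
Round 3 (Bob proposes): Alice can get 70.68 next round, worth 0.46 × 70.68 = 32.5128 now, so Bob offers 32.5128, keeping 207.4872.
Round 2 (Alice proposes): Bob can get 207.4872 next round, worth 0.83 × 207.4872 = 172.214376 now. Alice offers 172.214376 and keeps 240 − 172.214376 = 67.785624.
So by rejecting in round 1, Alice gets 67.785624 next round, worth 0.46 × 67.785624 = 31.18138704 now.
Offer 22 < 31.18138704, so Alice rejects.

Reject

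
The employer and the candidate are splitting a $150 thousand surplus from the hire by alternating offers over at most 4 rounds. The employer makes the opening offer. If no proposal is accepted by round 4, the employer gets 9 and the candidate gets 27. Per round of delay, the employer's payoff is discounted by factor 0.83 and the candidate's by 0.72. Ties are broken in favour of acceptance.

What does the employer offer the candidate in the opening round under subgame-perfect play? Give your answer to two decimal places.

79.03

By backward induction:
Round 4 (the candidate proposes): the employer gets 9 if talks fail, so the candidate offers 9 and keeps 141.
Round 3 (the employer proposes): the candidate can get 141 next round, worth 0.72 × 141 = 101.52 now; the employer offers that and keeps 48.48.
Round 2 (the candidate proposes): the employer can get 48.48 next round, worth 0.83 × 48.48 = 40.2384 now, so the candidate offers 40.2384, keeping 109.7616.
Round 1 (the employer proposes): the candidate can get 109.7616 next round, worth 0.72 × 109.7616 = 79.028352 now, so the employer offers 79.028352, keeping 70.971648.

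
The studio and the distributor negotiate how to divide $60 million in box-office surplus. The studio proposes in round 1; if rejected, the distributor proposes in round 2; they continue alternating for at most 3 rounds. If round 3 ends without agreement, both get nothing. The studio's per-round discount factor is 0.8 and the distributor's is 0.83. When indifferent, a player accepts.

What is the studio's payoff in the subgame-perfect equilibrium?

Round 3 (the studio proposes): rejection yields 0 for the distributor; the studio offers 0 and keeps 60.
Round 2 (the distributor proposes): the studio can get 60 next round, worth 0.8 × 60 = 48 now, so the distributor offers 48, keeping 12.
Round 1 (the studio proposes): the distributor can get 12 next round, worth 0.83 × 12 = 9.96 now; the studio offers that and keeps 50.04.

50.04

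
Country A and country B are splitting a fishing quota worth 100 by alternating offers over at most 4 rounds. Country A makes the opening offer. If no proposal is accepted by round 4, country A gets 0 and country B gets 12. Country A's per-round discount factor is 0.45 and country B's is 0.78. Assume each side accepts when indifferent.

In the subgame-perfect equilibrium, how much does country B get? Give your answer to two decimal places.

Work backward from the last round.
Round 4 (country B proposes): country A will accept anything ≥ 0, so country B offers 0 and keeps 100.
Round 3 (country A proposes): country B can get 100 next round, worth 0.78 × 100 = 78 now. Country A offers 78 and keeps 100 − 78 = 22.
Round 2 (country B proposes): country A can get 22 next round, worth 0.45 × 22 = 9.9 now; country B offers that and keeps 90.1.
Round 1 (country A proposes): country B can get 90.1 next round, worth 0.78 × 90.1 = 70.278 now; country A offers that and keeps 29.722.

70.28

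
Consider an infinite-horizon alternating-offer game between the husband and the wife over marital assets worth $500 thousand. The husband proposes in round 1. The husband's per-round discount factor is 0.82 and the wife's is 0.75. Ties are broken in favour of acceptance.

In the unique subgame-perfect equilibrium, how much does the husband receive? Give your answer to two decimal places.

324.68

In a stationary SPE each proposer offers the other exactly their discounted continuation value.
If the husband keeps x when proposing and the wife keeps y when proposing, then x = 500 − 0.75y and y = 500 − 0.82x.
Solving: x = 500(1 − 0.75) / (1 − 0.82·0.75) = 125 / 0.385 ≈ 324.6753.
The wife gets 500 − 324.6753 ≈ 175.3247.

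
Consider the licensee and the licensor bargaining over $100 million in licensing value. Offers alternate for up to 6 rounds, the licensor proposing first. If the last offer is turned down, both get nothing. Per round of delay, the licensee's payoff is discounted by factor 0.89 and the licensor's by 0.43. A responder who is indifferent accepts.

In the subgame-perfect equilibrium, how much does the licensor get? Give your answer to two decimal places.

16.82

By backward induction:
Round 6 (the licensee proposes): the licensor will accept anything ≥ 0, so the licensee offers 0 and keeps 100.
Round 5 (the licensor proposes): the licensee can get 100 next round, worth 0.89 × 100 = 89 now, so the licensor offers 89, keeping 11.
Round 4 (the licensee proposes): the licensor can get 11 next round, worth 0.43 × 11 = 4.73 now, so the licensee offers 4.73, keeping 95.27.
Round 3 (the licensor proposes): the licensee can get 95.27 next round, worth 0.89 × 95.27 = 84.7903 now. The licensor offers 84.7903 and keeps 100 − 84.7903 = 15.2097.
Round 2 (the licensee proposes): the licensor can get 15.2097 next round, worth 0.43 × 15.2097 = 6.540171 now. The licensee offers 6.540171 and keeps 100 − 6.540171 = 93.459829.
Round 1 (the licensor proposes): the licensee can get 93.459829 next round, worth 0.89 × 93.459829 = 83.17924781 now; the licensor offers that and keeps 16.82075219.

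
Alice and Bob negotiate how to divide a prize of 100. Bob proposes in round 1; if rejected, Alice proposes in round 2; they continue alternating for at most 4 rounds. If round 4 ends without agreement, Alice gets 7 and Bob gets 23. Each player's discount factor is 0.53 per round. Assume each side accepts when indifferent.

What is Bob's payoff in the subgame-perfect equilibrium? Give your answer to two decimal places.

63.63

Round 4 (Alice proposes): Bob gets 23 if talks fail, so Alice offers 23 and keeps 77.
Round 3 (Bob proposes): Alice can get 77 next round, worth 0.53 × 77 = 40.81 now. Bob offers 40.81 and keeps 100 − 40.81 = 59.19.
Round 2 (Alice proposes): Bob can get 59.19 next round, worth 0.53 × 59.19 = 31.3707 now; Alice offers that and keeps 68.6293.
Round 1 (Bob proposes): Alice can get 68.6293 next round, worth 0.53 × 68.6293 = 36.373529 now, so Bob offers 36.373529, keeping 63.626471.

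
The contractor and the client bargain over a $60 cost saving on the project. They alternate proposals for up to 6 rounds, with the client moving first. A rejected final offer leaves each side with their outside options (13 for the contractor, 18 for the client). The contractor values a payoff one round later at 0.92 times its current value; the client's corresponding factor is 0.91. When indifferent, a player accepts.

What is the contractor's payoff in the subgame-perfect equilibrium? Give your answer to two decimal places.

Round 6 (the contractor proposes): the client gets 18 if talks fail, so the contractor offers 18 and keeps 42.
Round 5 (the client proposes): the contractor can get 42 next round, worth 0.92 × 42 = 38.64 now; the client offers that and keeps 21.36.
Round 4 (the contractor proposes): the client can get 21.36 next round, worth 0.91 × 21.36 = 19.4376 now, so the contractor offers 19.4376, keeping 40.5624.
Round 3 (the client proposes): the contractor can get 40.5624 next round, worth 0.92 × 40.5624 = 37.317408 now; the client offers that and keeps 22.682592.
Round 2 (the contractor proposes): the client can get 22.682592 next round, worth 0.91 × 22.682592 = 20.64115872 now, so the contractor offers 20.64115872, keeping 39.35884128.
Round 1 (the client proposes): the contractor can get 39.35884128 next round, worth 0.92 × 39.35884128 = 36.2101339776 now. The client offers 36.2101339776 and keeps 60 − 36.2101339776 = 23.7898660224.

36.21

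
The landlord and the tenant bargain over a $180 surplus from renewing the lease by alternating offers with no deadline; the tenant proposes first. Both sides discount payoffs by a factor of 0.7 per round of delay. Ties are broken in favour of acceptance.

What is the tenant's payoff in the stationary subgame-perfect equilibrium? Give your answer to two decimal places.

In a stationary SPE each proposer offers the other exactly their discounted continuation value.
If the tenant keeps x when proposing and the landlord keeps y when proposing, then x = 180 − 0.7y and y = 180 − 0.7x.
Solving: x = 180(1 − 0.7) / (1 − 0.7·0.7) = 54 / 0.51 ≈ 105.8824.
The landlord gets 180 − 105.8824 ≈ 74.1176.

105.88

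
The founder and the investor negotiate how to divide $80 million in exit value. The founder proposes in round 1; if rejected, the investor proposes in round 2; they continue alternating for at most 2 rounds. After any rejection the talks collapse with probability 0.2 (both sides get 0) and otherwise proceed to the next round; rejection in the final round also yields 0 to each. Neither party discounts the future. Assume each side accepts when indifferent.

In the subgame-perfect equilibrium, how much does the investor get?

By backward induction:
Round 2 (the investor proposes): the founder will accept anything ≥ 0, so the investor offers 0 and keeps 80.
Round 1 (the founder proposes): rejecting gives the investor an expected 0.8 × 80 = 64. The founder offers 64 and keeps 80 − 64 = 16.

64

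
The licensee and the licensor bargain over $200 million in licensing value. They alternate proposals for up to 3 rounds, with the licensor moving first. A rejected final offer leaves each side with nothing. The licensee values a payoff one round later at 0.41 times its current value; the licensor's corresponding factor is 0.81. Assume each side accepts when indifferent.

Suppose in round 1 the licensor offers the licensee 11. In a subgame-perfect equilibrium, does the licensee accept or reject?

Work out the licensee's continuation value if the offer is rejected.
Round 3 (the licensor proposes): the licensee will accept anything ≥ 0, so the licensor offers 0 and keeps 200.
Round 2 (the licensee proposes): the licensor can get 200 next round, worth 0.81 × 200 = 162 now; the licensee offers that and keeps 38.
So by rejecting in round 1, the licensee gets 38 next round, worth 0.41 × 38 = 15.58 now.
Offer 11 < 15.58, so the licensee rejects.

Reject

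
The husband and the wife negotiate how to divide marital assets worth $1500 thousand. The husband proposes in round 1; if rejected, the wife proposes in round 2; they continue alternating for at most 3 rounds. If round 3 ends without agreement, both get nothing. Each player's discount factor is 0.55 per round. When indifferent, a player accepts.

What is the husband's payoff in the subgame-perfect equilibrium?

Round 3 (the husband proposes): the wife will accept anything ≥ 0, so the husband offers 0 and keeps 1500.
Round 2 (the wife proposes): the husband can get 1500 next round, worth 0.55 × 1500 = 825 now, so the wife offers 825, keeping 675.
Round 1 (the husband proposes): the wife can get 675 next round, worth 0.55 × 675 = 371.25 now; the husband offers that and keeps 1128.75.

1128.75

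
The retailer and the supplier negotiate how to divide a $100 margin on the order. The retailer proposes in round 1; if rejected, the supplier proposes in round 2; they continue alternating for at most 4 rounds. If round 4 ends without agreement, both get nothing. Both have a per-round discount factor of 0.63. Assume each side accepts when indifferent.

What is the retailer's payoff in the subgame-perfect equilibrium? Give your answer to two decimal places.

Solve by backward induction from round 4.
Round 4 (the supplier proposes): the retailer will accept anything ≥ 0, so the supplier offers 0 and keeps 100.
Round 3 (the retailer proposes): the supplier can get 100 next round, worth 0.63 × 100 = 63 now. The retailer offers 63 and keeps 100 − 63 = 37.
Round 2 (the supplier proposes): the retailer can get 37 next round, worth 0.63 × 37 = 23.31 now. The supplier offers 23.31 and keeps 100 − 23.31 = 76.69.
Round 1 (the retailer proposes): the supplier can get 76.69 next round, worth 0.63 × 76.69 = 48.3147 now. The retailer offers 48.3147 and keeps 100 − 48.3147 = 51.6853.

51.69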